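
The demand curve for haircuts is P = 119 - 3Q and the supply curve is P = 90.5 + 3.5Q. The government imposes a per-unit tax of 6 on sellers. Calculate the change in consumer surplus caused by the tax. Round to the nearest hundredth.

Without the tax, 119 - 3Q = 90.5 + 3.5Q so Q* = 4.3846 and P* = 105.8462.
With the tax, sellers need 6 more per unit: 119 - 3Q = 90.5 + 3.5Q + 6, so Q_t = 3.4615. Buyers pay P_b = 108.6154; sellers receive P_s = P_b - 6 = 102.6154.
CS falls from (1/2)(4.3846)(13.1538) = 28.8373 to (1/2)(3.4615)(10.3846) = 17.9734, a change of -10.8639.

-10.86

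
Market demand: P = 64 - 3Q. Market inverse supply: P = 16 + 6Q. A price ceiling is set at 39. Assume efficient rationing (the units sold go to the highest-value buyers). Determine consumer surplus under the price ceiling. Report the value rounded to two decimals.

Without the control, 64 - 3Q = 16 + 6Q so Q* = 5.3333 and P* = 48.
At P = 39, sellers supply (39 - 16)/6 = 3.8333 while buyers want more, so the quantity traded is 3.8333 at price 39.
The demand price at Q = 3.8333 is 52.5. CS is the trapezoid between demand and 39 over [0, 3.8333]: (1/2)[(64 - 39) + (52.5 - 39)](3.8333) = 73.7917.

73.79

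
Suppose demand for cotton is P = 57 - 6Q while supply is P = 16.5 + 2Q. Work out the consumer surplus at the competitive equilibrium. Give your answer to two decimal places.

76.89

Setting demand equal to supply, 40.5 = 8Q, so Q* = 5.0625 and P* = 26.625.
Consumer surplus is the triangle under demand above P*: (1/2)(5.0625)(57 - 26.625) = (1/2)(5.0625)(30.375) = 76.8867.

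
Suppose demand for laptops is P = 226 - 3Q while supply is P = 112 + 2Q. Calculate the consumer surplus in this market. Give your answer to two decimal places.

779.76

Equilibrium: 226 - 3Q = 112 + 2Q, so Q* = 22.8 and P* = 157.6.
Consumer surplus is the triangle under demand above P*: (1/2)(22.8)(226 - 157.6) = (1/2)(22.8)(68.4) = 779.76.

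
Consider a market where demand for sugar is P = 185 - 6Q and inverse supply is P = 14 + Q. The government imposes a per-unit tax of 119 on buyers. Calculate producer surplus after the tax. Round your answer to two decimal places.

27.59

Without the tax, 185 - 6Q = 14 + Q so Q* = 24.4286 and P* = 38.4286.
A tax on buyers shifts demand down by 119: (185 - 119) - 6Q = 14 + Q, so Q_t = 7.4286. Buyers pay P_b = 140.4286; sellers receive P_s = P_b - 119 = 21.4286.
Producer surplus is the triangle above supply below P_s: (1/2)(7.4286)(21.4286 - 14) = 27.5918.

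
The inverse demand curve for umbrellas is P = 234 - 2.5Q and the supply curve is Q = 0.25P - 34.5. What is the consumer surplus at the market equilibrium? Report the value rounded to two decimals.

272.66

Rewriting supply in inverse form: P = 138 + 4Q.
Setting demand equal to supply, 96 = 6.5Q, so Q* = 14.7692 and P* = 197.0769.
CS is the area between the demand curve and P* from 0 to Q*: (1/2)(14.7692)(36.9231) = 272.6627.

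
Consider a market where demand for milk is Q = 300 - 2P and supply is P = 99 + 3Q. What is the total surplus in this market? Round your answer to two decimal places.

Rewriting demand in inverse form: P = 150 - 0.5Q.
Setting demand equal to supply, 51 = 3.5Q, so Q* = 14.5714 and P* = 142.7143.
Total surplus is the full triangle between the curves from 0 to Q*: (1/2)(14.5714)(150 - 99) = 371.5714.

371.57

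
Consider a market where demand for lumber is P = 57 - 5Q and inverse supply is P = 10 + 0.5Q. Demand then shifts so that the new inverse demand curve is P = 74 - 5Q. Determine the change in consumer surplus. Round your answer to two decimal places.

Initial equilibrium: Q_0 = 8.5455, P_0 = 14.2727; CS_0 = (1/2)(8.5455)(42.7273) = 182.562, PS_0 = (1/2)(8.5455)(4.2727) = 18.2562.
New equilibrium: 74 - 5Q = 10 + 0.5Q gives Q_1 = 11.6364, P_1 = 15.8182; CS_1 = 338.5124, PS_1 = 33.8512.
Change in consumer surplus = 338.5124 - 182.562 = 155.9504.

155.95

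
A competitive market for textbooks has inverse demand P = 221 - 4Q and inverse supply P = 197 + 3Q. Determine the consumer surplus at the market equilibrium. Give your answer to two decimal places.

23.51

Equilibrium: 221 - 4Q = 197 + 3Q, so Q* = 3.4286 and P* = 207.2857.
Consumer surplus is the triangle under demand above P*: (1/2)(3.4286)(221 - 207.2857) = (1/2)(3.4286)(13.7143) = 23.5102.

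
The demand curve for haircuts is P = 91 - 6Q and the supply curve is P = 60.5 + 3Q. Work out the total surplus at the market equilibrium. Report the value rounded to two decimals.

51.68

Setting demand equal to supply, 30.5 = 9Q, so Q* = 3.3889 and P* = 70.6667.
Total surplus is the full triangle between the curves from 0 to Q*: (1/2)(3.3889)(91 - 60.5) = 51.6806.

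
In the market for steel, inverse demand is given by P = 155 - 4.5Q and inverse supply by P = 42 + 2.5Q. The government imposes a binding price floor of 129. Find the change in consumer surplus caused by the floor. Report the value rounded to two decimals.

Free-market equilibrium: 155 - 4.5Q = 42 + 2.5Q gives Q* = 16.1429, P* = 82.3571.
At P = 129, buyers demand (155 - 129)/4.5 = 5.7778 while sellers would supply more, so the quantity traded is 5.7778 at price 129.
CS goes from (1/2)(16.1429)(72.6429) = 586.3316 to 75.1111 (computed as (155 - 129)(5.7778) - (1/2)(4.5)(5.7778)^2), a change of -511.2205.

-511.22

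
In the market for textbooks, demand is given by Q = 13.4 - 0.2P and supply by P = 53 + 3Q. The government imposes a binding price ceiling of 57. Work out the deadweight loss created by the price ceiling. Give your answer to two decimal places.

0.69

Rewriting demand in inverse form: P = 67 - 5Q.
Free-market equilibrium: 67 - 5Q = 53 + 3Q gives Q* = 1.75, P* = 58.25.
At P = 57, sellers supply (57 - 53)/3 = 1.3333 while buyers want more, so the quantity traded is 1.3333 at price 57.
At Q = 1.3333 the demand price is 60.3333 and the supply price is 57. Deadweight loss is the triangle between the curves from 1.3333 to 1.75: (1/2)(60.3333 - 57)(1.75 - 1.3333) = 0.6944.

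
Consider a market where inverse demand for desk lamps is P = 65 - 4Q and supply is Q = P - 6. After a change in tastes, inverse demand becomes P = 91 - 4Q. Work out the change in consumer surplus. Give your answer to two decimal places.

299.52

Rewriting supply in inverse form: P = 6 + Q.
Initial equilibrium: Q_0 = 11.8, P_0 = 17.8; CS_0 = (1/2)(11.8)(47.2) = 278.48, PS_0 = (1/2)(11.8)(11.8) = 69.62.
New equilibrium: 91 - 4Q = 6 + Q gives Q_1 = 17, P_1 = 23; CS_1 = 578, PS_1 = 144.5.
Change in consumer surplus = 578 - 278.48 = 299.52.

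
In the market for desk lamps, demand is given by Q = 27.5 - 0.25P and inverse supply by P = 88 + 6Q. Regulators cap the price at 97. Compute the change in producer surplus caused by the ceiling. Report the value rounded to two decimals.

-7.77

Rewriting demand in inverse form: P = 110 - 4Q.
Without the control, 110 - 4Q = 88 + 6Q so Q* = 2.2 and P* = 101.2.
At the ceiling price 97, quantity supplied is (97 - 88)/6 = 1.5; supply is the short side, so Q = 1.5 trades at P = 97.
PS goes from (1/2)(2.2)(13.2) = 14.52 to 6.75 (computed as (97 - 88)(1.5) - (1/2)(6)(1.5)^2), a change of -7.77.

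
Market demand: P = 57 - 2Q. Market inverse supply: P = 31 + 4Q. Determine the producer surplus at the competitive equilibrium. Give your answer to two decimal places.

Equilibrium: 57 - 2Q = 31 + 4Q, so Q* = 4.3333 and P* = 48.3333.
PS is the area between P* and the supply curve from 0 to Q*: (1/2)(4.3333)(17.3333) = 37.5556.

37.56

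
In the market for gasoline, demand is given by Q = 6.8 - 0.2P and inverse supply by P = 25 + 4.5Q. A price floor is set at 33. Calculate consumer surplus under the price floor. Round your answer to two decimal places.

Rewriting demand in inverse form: P = 34 - 5Q.
Free-market equilibrium: 34 - 5Q = 25 + 4.5Q gives Q* = 0.9474, P* = 29.2632.
At the floor price 33, quantity demanded is (34 - 33)/5 = 0.2; demand is the short side, so Q = 0.2 trades at P = 33.
CS is the triangle under demand above 33: (1/2)(0.2)(34 - 33) = 0.1.

0.10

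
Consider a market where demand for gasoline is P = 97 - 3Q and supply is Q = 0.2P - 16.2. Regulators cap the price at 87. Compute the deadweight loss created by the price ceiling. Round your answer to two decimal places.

2.56

Rewriting supply in inverse form: P = 81 + 5Q.
Without the control, 97 - 3Q = 81 + 5Q so Q* = 2 and P* = 91.
At the ceiling price 87, quantity supplied is (87 - 81)/5 = 1.2; supply is the short side, so Q = 1.2 trades at P = 87.
The lost-trades triangle has base Q* - 1.2 = 0.8 and height equal to the gap between the curves at Q = 1.2, which is 93.4 - 87 = 6.4. DWL = (1/2)(0.8)(6.4) = 2.56.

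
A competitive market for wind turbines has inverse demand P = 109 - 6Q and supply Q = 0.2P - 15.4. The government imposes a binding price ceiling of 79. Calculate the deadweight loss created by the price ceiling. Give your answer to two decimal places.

34.63

Rewriting supply in inverse form: P = 77 + 5Q.
Without the control, 109 - 6Q = 77 + 5Q so Q* = 2.9091 and P* = 91.5455.
At the ceiling price 79, quantity supplied is (79 - 77)/5 = 0.4; supply is the short side, so Q = 0.4 trades at P = 79.
At Q = 0.4 the demand price is 106.6 and the supply price is 79. Deadweight loss is the triangle between the curves from 0.4 to 2.9091: (1/2)(106.6 - 79)(2.9091 - 0.4) = 34.6255.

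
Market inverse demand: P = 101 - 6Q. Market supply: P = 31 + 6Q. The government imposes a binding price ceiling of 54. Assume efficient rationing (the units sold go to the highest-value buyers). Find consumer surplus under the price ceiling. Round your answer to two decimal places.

Without the control, 101 - 6Q = 31 + 6Q so Q* = 5.8333 and P* = 66.
At P = 54, sellers supply (54 - 31)/6 = 3.8333 while buyers want more, so the quantity traded is 3.8333 at price 54.
The demand price at Q = 3.8333 is 78. CS is the trapezoid between demand and 54 over [0, 3.8333]: (1/2)[(101 - 54) + (78 - 54)](3.8333) = 136.0833.

136.08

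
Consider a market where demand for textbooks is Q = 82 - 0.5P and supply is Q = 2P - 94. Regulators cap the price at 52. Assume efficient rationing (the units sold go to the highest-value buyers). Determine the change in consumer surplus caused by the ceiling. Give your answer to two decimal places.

Rewriting demand in inverse form: P = 164 - 2Q.
Rewriting supply in inverse form: P = 47 + 0.5Q.
Free-market equilibrium: 164 - 2Q = 47 + 0.5Q gives Q* = 46.8, P* = 70.4.
At P = 52, sellers supply (52 - 47)/0.5 = 10 while buyers want more, so the quantity traded is 10 at price 52.
CS goes from (1/2)(46.8)(93.6) = 2190.24 to 1020 (computed as (164 - 52)(10) - (1/2)(2)(10)^2), a change of -1170.24.

-1170.24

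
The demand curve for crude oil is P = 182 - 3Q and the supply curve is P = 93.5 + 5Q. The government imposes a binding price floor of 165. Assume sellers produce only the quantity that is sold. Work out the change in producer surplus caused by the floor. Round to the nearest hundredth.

Without the control, 182 - 3Q = 93.5 + 5Q so Q* = 11.0625 and P* = 148.8125.
At the floor price 165, quantity demanded is (182 - 165)/3 = 5.6667; demand is the short side, so Q = 5.6667 trades at P = 165.
PS goes from (1/2)(11.0625)(55.3125) = 305.9473 to 324.8889 (computed as (165 - 93.5)(5.6667) - (1/2)(5)(5.6667)^2), a change of 18.9416.

18.94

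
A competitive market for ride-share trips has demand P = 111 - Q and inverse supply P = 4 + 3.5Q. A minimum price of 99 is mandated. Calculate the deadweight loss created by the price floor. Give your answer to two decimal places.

312.11

Free-market equilibrium: 111 - Q = 4 + 3.5Q gives Q* = 23.7778, P* = 87.2222.
At P = 99, buyers demand (111 - 99)/1 = 12 while sellers would supply more, so the quantity traded is 12 at price 99.
The lost-trades triangle has base Q* - 12 = 11.7778 and height equal to the gap between the curves at Q = 12, which is 99 - 46 = 53. DWL = (1/2)(11.7778)(53) = 312.1111.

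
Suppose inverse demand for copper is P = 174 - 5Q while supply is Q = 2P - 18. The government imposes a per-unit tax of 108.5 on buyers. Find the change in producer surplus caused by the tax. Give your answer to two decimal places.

-198.62

Rewriting supply in inverse form: P = 9 + 0.5Q.
Without the tax, 174 - 5Q = 9 + 0.5Q so Q* = 30 and P* = 24.
With the tax, buyers' net willingness to pay falls by 108.5: (174 - 108.5) - 5Q = 9 + 0.5Q, so Q_t = 10.2727. Buyers pay P_b = 122.6364; sellers receive P_s = P_b - 108.5 = 14.1364.
PS falls from (1/2)(30)(15) = 225 to (1/2)(10.2727)(5.1364) = 26.3822, a change of -198.6178.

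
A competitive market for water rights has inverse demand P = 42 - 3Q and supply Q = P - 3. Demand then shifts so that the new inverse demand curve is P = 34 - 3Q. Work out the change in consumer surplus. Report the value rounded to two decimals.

-52.50

Rewriting supply in inverse form: P = 3 + Q.
Initial equilibrium: Q_0 = 9.75, P_0 = 12.75; CS_0 = (1/2)(9.75)(29.25) = 142.5938, PS_0 = (1/2)(9.75)(9.75) = 47.5312.
New equilibrium: 34 - 3Q = 3 + Q gives Q_1 = 7.75, P_1 = 10.75; CS_1 = 90.0938, PS_1 = 30.0312.
Change in consumer surplus = 90.0938 - 142.5938 = -52.5.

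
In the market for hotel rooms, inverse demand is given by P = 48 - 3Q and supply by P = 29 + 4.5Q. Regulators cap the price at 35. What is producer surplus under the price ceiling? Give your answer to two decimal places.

Without the control, 48 - 3Q = 29 + 4.5Q so Q* = 2.5333 and P* = 40.4.
At the ceiling price 35, quantity supplied is (35 - 29)/4.5 = 1.3333; supply is the short side, so Q = 1.3333 trades at P = 35.
PS is the triangle above supply below 35: (1/2)(1.3333)(35 - 29) = 4.

4.00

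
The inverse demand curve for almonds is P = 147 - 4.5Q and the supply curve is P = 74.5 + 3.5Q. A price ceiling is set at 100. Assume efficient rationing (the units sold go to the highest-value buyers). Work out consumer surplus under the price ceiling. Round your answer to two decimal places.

222.99

Free-market equilibrium: 147 - 4.5Q = 74.5 + 3.5Q gives Q* = 9.0625, P* = 106.2188.
At the ceiling price 100, quantity supplied is (100 - 74.5)/3.5 = 7.2857; supply is the short side, so Q = 7.2857 trades at P = 100.
The demand price at Q = 7.2857 is 114.2143. CS is the trapezoid between demand and 100 over [0, 7.2857]: (1/2)[(147 - 100) + (114.2143 - 100)](7.2857) = 222.9949.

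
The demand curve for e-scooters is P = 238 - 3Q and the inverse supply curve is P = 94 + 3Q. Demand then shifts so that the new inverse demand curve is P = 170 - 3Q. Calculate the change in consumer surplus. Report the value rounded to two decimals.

Initial equilibrium: Q_0 = 24, P_0 = 166; CS_0 = (1/2)(24)(72) = 864, PS_0 = (1/2)(24)(72) = 864.
New equilibrium: 170 - 3Q = 94 + 3Q gives Q_1 = 12.6667, P_1 = 132; CS_1 = 240.6667, PS_1 = 240.6667.
Change in consumer surplus = 240.6667 - 864 = -623.3333.

-623.33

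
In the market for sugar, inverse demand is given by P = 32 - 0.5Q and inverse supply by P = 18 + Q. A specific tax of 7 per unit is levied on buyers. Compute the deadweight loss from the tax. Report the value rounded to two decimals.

Without the tax, 32 - 0.5Q = 18 + Q so Q* = 9.3333 and P* = 27.3333.
With the tax, buyers' net willingness to pay falls by 7: (32 - 7) - 0.5Q = 18 + Q, so Q_t = 4.6667. Buyers pay P_b = 29.6667; sellers receive P_s = P_b - 7 = 22.6667.
Deadweight loss is the triangle between the curves from Q_t to Q*: (1/2)(9.3333 - 4.6667)(7) = 16.3333.

16.33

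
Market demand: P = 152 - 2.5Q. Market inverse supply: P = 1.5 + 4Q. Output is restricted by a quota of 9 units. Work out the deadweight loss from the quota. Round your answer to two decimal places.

651.08

Without the quota, 152 - 2.5Q = 1.5 + 4Q gives Q* = 23.1538.
At Q = 9 the demand price is 152 - 2.5(9) = 129.5 and the supply price is 1.5 + 4(9) = 37.5.
DWL = (1/2)(gap between curves at 9) x (Q* - 9) = (1/2)(92)(14.1538) = 651.0769.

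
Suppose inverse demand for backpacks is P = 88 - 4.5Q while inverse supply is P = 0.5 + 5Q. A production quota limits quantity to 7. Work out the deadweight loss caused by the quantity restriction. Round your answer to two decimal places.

Unrestricted equilibrium: Q* = (88 - 0.5)/(4.5 + 5) = 9.2105.
At Q = 7 the demand price is 88 - 4.5(7) = 56.5 and the supply price is 0.5 + 5(7) = 35.5.
DWL = (1/2)(gap between curves at 7) x (Q* - 7) = (1/2)(21)(2.2105) = 23.2105.

23.21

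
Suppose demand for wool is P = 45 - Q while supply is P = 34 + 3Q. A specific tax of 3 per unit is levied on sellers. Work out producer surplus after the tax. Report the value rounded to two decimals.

Pre-tax equilibrium: 45 - Q = 34 + 3Q gives Q* = 2.75, P* = 42.25.
With the tax, sellers need 3 more per unit: 45 - Q = 34 + 3Q + 3, so Q_t = 2. Buyers pay P_b = 43; sellers receive P_s = P_b - 3 = 40.
PS = (1/2)(Q_t)(P_s - 34) = (1/2)(2)(6) = 6.

6.00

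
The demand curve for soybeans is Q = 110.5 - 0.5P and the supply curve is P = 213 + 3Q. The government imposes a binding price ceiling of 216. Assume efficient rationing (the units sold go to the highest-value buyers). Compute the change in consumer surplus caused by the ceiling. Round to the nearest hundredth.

1.44

Rewriting demand in inverse form: P = 221 - 2Q.
Free-market equilibrium: 221 - 2Q = 213 + 3Q gives Q* = 1.6, P* = 217.8.
At P = 216, sellers supply (216 - 213)/3 = 1 while buyers want more, so the quantity traded is 1 at price 216.
CS goes from (1/2)(1.6)(3.2) = 2.56 to 4 (computed as (221 - 216)(1) - (1/2)(2)(1)^2), a change of 1.44.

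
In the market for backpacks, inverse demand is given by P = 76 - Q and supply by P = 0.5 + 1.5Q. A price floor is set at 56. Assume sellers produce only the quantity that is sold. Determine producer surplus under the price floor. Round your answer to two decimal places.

810.00

Without the control, 76 - Q = 0.5 + 1.5Q so Q* = 30.2 and P* = 45.8.
At the floor price 56, quantity demanded is (76 - 56)/1 = 20; demand is the short side, so Q = 20 trades at P = 56.
The supply price at Q = 20 is 30.5. PS is the trapezoid between 56 and supply over [0, 20]: (1/2)[(56 - 0.5) + (56 - 30.5)](20) = 810.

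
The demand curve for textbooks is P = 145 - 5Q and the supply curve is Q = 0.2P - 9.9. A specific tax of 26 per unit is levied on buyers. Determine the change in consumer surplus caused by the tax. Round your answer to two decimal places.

-107.25

Rewriting supply in inverse form: P = 49.5 + 5Q.
Without the tax, 145 - 5Q = 49.5 + 5Q so Q* = 9.55 and P* = 97.25.
A tax on buyers shifts demand down by 26: (145 - 26) - 5Q = 49.5 + 5Q, so Q_t = 6.95. Buyers pay P_b = 110.25; sellers receive P_s = P_b - 26 = 84.25.
Consumers lose the trapezoid between P* and P_b out to Q_t plus the triangle from Q_t to Q*: change in CS = 120.7562 - 228.0062 = -107.25.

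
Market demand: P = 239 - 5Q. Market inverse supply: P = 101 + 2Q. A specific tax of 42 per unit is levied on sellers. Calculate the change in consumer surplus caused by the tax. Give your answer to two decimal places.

-501.43

Pre-tax equilibrium: 239 - 5Q = 101 + 2Q gives Q* = 19.7143, P* = 140.4286.
A tax on sellers shifts supply up by 42: 239 - 5Q = 101 + 2Q + 42, so Q_t = 13.7143. Buyers pay P_b = 170.4286; sellers receive P_s = P_b - 42 = 128.4286.
CS falls from (1/2)(19.7143)(98.5714) = 971.6327 to (1/2)(13.7143)(68.5714) = 470.2041, a change of -501.4286.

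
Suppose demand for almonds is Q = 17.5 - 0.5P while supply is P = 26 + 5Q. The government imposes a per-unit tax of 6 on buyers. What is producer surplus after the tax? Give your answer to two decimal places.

0.46

Rewriting demand in inverse form: P = 35 - 2Q.
Pre-tax equilibrium: 35 - 2Q = 26 + 5Q gives Q* = 1.2857, P* = 32.4286.
With the tax, buyers' net willingness to pay falls by 6: (35 - 6) - 2Q = 26 + 5Q, so Q_t = 0.4286. Buyers pay P_b = 34.1429; sellers receive P_s = P_b - 6 = 28.1429.
Producer surplus is the triangle above supply below P_s: (1/2)(0.4286)(28.1429 - 26) = 0.4592.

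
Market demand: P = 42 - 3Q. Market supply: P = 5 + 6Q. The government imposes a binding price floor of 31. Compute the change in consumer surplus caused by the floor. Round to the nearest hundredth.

Without the control, 42 - 3Q = 5 + 6Q so Q* = 4.1111 and P* = 29.6667.
At the floor price 31, quantity demanded is (42 - 31)/3 = 3.6667; demand is the short side, so Q = 3.6667 trades at P = 31.
CS goes from (1/2)(4.1111)(12.3333) = 25.3519 to 20.1667 (computed as (42 - 31)(3.6667) - (1/2)(3)(3.6667)^2), a change of -5.1852.

-5.19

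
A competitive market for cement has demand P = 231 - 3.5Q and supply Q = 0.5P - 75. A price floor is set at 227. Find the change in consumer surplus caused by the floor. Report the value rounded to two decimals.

Rewriting supply in inverse form: P = 150 + 2Q.
Without the control, 231 - 3.5Q = 150 + 2Q so Q* = 14.7273 and P* = 179.4545.
At P = 227, buyers demand (231 - 227)/3.5 = 1.1429 while sellers would supply more, so the quantity traded is 1.1429 at price 227.
CS goes from (1/2)(14.7273)(51.5455) = 379.562 to 2.2857 (computed as (231 - 227)(1.1429) - (1/2)(3.5)(1.1429)^2), a change of -377.2763.

-377.28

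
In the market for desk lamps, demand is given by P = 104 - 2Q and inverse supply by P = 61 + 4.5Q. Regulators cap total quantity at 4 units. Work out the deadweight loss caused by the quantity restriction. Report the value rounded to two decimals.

Without the quota, 104 - 2Q = 61 + 4.5Q gives Q* = 6.6154.
At Q = 4 the demand price is 104 - 2(4) = 96 and the supply price is 61 + 4.5(4) = 79.
Deadweight loss is the triangle between the curves from 4 to 6.6154: (1/2)(96 - 79)(6.6154 - 4) = 22.2308.

22.23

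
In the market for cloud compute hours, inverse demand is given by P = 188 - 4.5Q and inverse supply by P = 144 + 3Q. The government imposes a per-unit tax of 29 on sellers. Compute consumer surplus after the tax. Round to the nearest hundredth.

9.00

Without the tax, 188 - 4.5Q = 144 + 3Q so Q* = 5.8667 and P* = 161.6.
With the tax, sellers need 29 more per unit: 188 - 4.5Q = 144 + 3Q + 29, so Q_t = 2. Buyers pay P_b = 179; sellers receive P_s = P_b - 29 = 150.
Consumer surplus is the triangle under demand above P_b: (1/2)(2)(188 - 179) = 9.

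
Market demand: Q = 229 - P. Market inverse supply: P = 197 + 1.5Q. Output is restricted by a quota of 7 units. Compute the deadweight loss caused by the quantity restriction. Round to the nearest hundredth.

Rewriting demand in inverse form: P = 229 - Q.
Without the quota, 229 - Q = 197 + 1.5Q gives Q* = 12.8.
At Q = 7 the demand price is 229 - (7) = 222 and the supply price is 197 + 1.5(7) = 207.5.
Deadweight loss is the triangle between the curves from 7 to 12.8: (1/2)(222 - 207.5)(12.8 - 7) = 42.05.

42.05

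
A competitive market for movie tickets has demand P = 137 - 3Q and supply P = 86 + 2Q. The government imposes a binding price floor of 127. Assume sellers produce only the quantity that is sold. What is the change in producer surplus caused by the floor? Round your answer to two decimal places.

Without the control, 137 - 3Q = 86 + 2Q so Q* = 10.2 and P* = 106.4.
At P = 127, buyers demand (137 - 127)/3 = 3.3333 while sellers would supply more, so the quantity traded is 3.3333 at price 127.
PS goes from (1/2)(10.2)(20.4) = 104.04 to 125.5556 (computed as (127 - 86)(3.3333) - (1/2)(2)(3.3333)^2), a change of 21.5156.

21.52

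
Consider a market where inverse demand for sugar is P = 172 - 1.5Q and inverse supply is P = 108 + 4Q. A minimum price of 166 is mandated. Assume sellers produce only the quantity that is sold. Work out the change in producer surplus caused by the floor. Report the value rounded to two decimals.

Free-market equilibrium: 172 - 1.5Q = 108 + 4Q gives Q* = 11.6364, P* = 154.5455.
At the floor price 166, quantity demanded is (172 - 166)/1.5 = 4; demand is the short side, so Q = 4 trades at P = 166.
PS goes from (1/2)(11.6364)(46.5455) = 270.8099 to 200 (computed as (166 - 108)(4) - (1/2)(4)(4)^2), a change of -70.8099.

-70.81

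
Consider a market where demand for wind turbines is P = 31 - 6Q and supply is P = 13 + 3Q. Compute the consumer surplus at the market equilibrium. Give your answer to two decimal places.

Set 31 - 6Q = 13 + 3Q, which gives 18 = 9Q, so Q* = 2 and P* = 31 - 6(2) = 19.
CS is the area between the demand curve and P* from 0 to Q*: (1/2)(2)(12) = 12.

12.00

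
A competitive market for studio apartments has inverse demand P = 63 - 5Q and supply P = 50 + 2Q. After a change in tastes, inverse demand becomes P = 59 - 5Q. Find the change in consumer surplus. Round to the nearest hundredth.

-4.49

Initial equilibrium: Q_0 = 1.8571, P_0 = 53.7143; CS_0 = (1/2)(1.8571)(9.2857) = 8.6224, PS_0 = (1/2)(1.8571)(3.7143) = 3.449.
New equilibrium: 59 - 5Q = 50 + 2Q gives Q_1 = 1.2857, P_1 = 52.5714; CS_1 = 4.1327, PS_1 = 1.6531.
Change in consumer surplus = 4.1327 - 8.6224 = -4.4898.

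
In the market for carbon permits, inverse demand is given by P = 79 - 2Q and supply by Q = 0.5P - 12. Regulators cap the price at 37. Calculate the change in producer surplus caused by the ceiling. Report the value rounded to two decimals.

Rewriting supply in inverse form: P = 24 + 2Q.
Free-market equilibrium: 79 - 2Q = 24 + 2Q gives Q* = 13.75, P* = 51.5.
At the ceiling price 37, quantity supplied is (37 - 24)/2 = 6.5; supply is the short side, so Q = 6.5 trades at P = 37.
PS goes from (1/2)(13.75)(27.5) = 189.0625 to 42.25 (computed as (37 - 24)(6.5) - (1/2)(2)(6.5)^2), a change of -146.8125.

-146.81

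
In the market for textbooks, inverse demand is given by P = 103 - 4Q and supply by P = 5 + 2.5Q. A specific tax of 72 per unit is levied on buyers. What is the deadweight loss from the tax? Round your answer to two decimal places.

398.77

Pre-tax equilibrium: 103 - 4Q = 5 + 2.5Q gives Q* = 15.0769, P* = 42.6923.
With the tax, buyers' net willingness to pay falls by 72: (103 - 72) - 4Q = 5 + 2.5Q, so Q_t = 4. Buyers pay P_b = 87; sellers receive P_s = P_b - 72 = 15.
The welfare triangle lost has base Q* - Q_t = 11.0769 and height t = 72, so DWL = (1/2)(11.0769)(72) = 398.7692.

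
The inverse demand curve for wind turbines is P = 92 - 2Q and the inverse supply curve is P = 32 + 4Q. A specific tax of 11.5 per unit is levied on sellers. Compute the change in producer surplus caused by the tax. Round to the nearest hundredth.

Pre-tax equilibrium: 92 - 2Q = 32 + 4Q gives Q* = 10, P* = 72.
With the tax, sellers need 11.5 more per unit: 92 - 2Q = 32 + 4Q + 11.5, so Q_t = 8.0833. Buyers pay P_b = 75.8333; sellers receive P_s = P_b - 11.5 = 64.3333.
PS falls from (1/2)(10)(40) = 200 to (1/2)(8.0833)(32.3333) = 130.6806, a change of -69.3194.

-69.32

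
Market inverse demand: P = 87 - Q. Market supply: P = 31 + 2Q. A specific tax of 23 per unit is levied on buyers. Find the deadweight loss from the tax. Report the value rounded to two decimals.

88.17

Pre-tax equilibrium: 87 - Q = 31 + 2Q gives Q* = 18.6667, P* = 68.3333.
A tax on buyers shifts demand down by 23: (87 - 23) - Q = 31 + 2Q, so Q_t = 11. Buyers pay P_b = 76; sellers receive P_s = P_b - 23 = 53.
The welfare triangle lost has base Q* - Q_t = 7.6667 and height t = 23, so DWL = (1/2)(7.6667)(23) = 88.1667.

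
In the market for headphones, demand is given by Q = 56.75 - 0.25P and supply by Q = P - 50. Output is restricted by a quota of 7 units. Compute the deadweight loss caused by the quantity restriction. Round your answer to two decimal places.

2016.40

Rewriting demand in inverse form: P = 227 - 4Q.
Rewriting supply in inverse form: P = 50 + Q.
Unrestricted equilibrium: Q* = (227 - 50)/(4 + 1) = 35.4.
At Q = 7 the demand price is 227 - 4(7) = 199 and the supply price is 50 + (7) = 57.
DWL = (1/2)(gap between curves at 7) x (Q* - 7) = (1/2)(142)(28.4) = 2016.4.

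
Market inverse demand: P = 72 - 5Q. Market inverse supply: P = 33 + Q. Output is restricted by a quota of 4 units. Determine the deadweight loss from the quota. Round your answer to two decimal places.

18.75

Unrestricted equilibrium: Q* = (72 - 33)/(5 + 1) = 6.5.
At Q = 4 the demand price is 72 - 5(4) = 52 and the supply price is 33 + (4) = 37.
Deadweight loss is the triangle between the curves from 4 to 6.5: (1/2)(52 - 37)(6.5 - 4) = 18.75.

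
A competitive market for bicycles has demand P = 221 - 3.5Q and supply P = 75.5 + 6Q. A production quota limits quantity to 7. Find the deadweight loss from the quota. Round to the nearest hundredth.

Unrestricted equilibrium: Q* = (221 - 75.5)/(3.5 + 6) = 15.3158.
At Q = 7 the demand price is 221 - 3.5(7) = 196.5 and the supply price is 75.5 + 6(7) = 117.5.
DWL = (1/2)(gap between curves at 7) x (Q* - 7) = (1/2)(79)(8.3158) = 328.4737.

328.47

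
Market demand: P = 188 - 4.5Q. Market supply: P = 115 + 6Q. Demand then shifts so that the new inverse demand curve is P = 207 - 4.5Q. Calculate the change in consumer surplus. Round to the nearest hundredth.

Initial equilibrium: Q_0 = 6.9524, P_0 = 156.7143; CS_0 = (1/2)(6.9524)(31.2857) = 108.7551, PS_0 = (1/2)(6.9524)(41.7143) = 145.0068.
New equilibrium: 207 - 4.5Q = 115 + 6Q gives Q_1 = 8.7619, P_1 = 167.5714; CS_1 = 172.7347, PS_1 = 230.3129.
Change in consumer surplus = 172.7347 - 108.7551 = 63.9796.

63.98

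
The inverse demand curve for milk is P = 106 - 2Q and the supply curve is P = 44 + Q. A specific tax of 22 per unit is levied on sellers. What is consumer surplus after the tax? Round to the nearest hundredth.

177.78

Pre-tax equilibrium: 106 - 2Q = 44 + Q gives Q* = 20.6667, P* = 64.6667.
With the tax, sellers need 22 more per unit: 106 - 2Q = 44 + Q + 22, so Q_t = 13.3333. Buyers pay P_b = 79.3333; sellers receive P_s = P_b - 22 = 57.3333.
CS = (1/2)(Q_t)(106 - P_b) = (1/2)(13.3333)(26.6667) = 177.7778.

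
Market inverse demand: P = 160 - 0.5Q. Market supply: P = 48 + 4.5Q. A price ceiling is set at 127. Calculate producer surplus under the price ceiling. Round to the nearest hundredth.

Free-market equilibrium: 160 - 0.5Q = 48 + 4.5Q gives Q* = 22.4, P* = 148.8.
At the ceiling price 127, quantity supplied is (127 - 48)/4.5 = 17.5556; supply is the short side, so Q = 17.5556 trades at P = 127.
PS is the triangle above supply below 127: (1/2)(17.5556)(127 - 48) = 693.4444.

693.44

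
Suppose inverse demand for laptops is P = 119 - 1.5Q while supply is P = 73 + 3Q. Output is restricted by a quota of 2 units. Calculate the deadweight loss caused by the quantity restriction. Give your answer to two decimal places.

152.11

Without the quota, 119 - 1.5Q = 73 + 3Q gives Q* = 10.2222.
At Q = 2 the demand price is 119 - 1.5(2) = 116 and the supply price is 73 + 3(2) = 79.
Deadweight loss is the triangle between the curves from 2 to 10.2222: (1/2)(116 - 79)(10.2222 - 2) = 152.1111.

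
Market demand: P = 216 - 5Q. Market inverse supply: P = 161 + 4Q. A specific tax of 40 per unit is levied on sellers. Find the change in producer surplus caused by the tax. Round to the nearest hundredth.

-69.14

Pre-tax equilibrium: 216 - 5Q = 161 + 4Q gives Q* = 6.1111, P* = 185.4444.
With the tax, sellers need 40 more per unit: 216 - 5Q = 161 + 4Q + 40, so Q_t = 1.6667. Buyers pay P_b = 207.6667; sellers receive P_s = P_b - 40 = 167.6667.
Producers lose the trapezoid between P_s and P* out to Q_t plus the triangle from Q_t to Q*: change in PS = 5.5556 - 74.6914 = -69.1358.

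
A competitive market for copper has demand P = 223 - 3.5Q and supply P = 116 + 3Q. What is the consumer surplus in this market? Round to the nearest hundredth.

Setting demand equal to supply, 107 = 6.5Q, so Q* = 16.4615 and P* = 165.3846.
CS is the area between the demand curve and P* from 0 to Q*: (1/2)(16.4615)(57.6154) = 474.2189.

474.22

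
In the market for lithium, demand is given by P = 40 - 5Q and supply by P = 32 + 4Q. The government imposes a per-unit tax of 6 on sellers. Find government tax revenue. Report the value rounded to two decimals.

1.33

Pre-tax equilibrium: 40 - 5Q = 32 + 4Q gives Q* = 0.8889, P* = 35.5556.
A tax on sellers shifts supply up by 6: 40 - 5Q = 32 + 4Q + 6, so Q_t = 0.2222. Buyers pay P_b = 38.8889; sellers receive P_s = P_b - 6 = 32.8889.
Tax revenue = t x Q_t = 6 x 0.2222 = 1.3333.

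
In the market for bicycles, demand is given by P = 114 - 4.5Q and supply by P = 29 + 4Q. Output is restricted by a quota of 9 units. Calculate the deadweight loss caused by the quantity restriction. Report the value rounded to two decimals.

4.25

Without the quota, 114 - 4.5Q = 29 + 4Q gives Q* = 10.
At Q = 9 the demand price is 114 - 4.5(9) = 73.5 and the supply price is 29 + 4(9) = 65.
Deadweight loss is the triangle between the curves from 9 to 10: (1/2)(73.5 - 65)(10 - 9) = 4.25.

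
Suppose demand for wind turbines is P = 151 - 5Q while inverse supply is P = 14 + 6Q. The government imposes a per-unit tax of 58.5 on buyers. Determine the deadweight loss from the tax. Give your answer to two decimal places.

Without the tax, 151 - 5Q = 14 + 6Q so Q* = 12.4545 and P* = 88.7273.
A tax on buyers shifts demand down by 58.5: (151 - 58.5) - 5Q = 14 + 6Q, so Q_t = 7.1364. Buyers pay P_b = 115.3182; sellers receive P_s = P_b - 58.5 = 56.8182.
The welfare triangle lost has base Q* - Q_t = 5.3182 and height t = 58.5, so DWL = (1/2)(5.3182)(58.5) = 155.5568.

155.56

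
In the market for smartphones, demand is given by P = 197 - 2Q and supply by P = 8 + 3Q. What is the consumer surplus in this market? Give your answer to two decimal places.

1428.84

Set 197 - 2Q = 8 + 3Q, which gives 189 = 5Q, so Q* = 37.8 and P* = 197 - 2(37.8) = 121.4.
The demand choke price is 197, so CS = (1/2)(Q*)(197 - P*) = (1/2)(37.8)(75.6) = 1428.84.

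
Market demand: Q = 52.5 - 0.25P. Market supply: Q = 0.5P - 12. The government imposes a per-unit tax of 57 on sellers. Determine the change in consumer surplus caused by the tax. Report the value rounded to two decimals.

Rewriting demand in inverse form: P = 210 - 4Q.
Rewriting supply in inverse form: P = 24 + 2Q.
Without the tax, 210 - 4Q = 24 + 2Q so Q* = 31 and P* = 86.
With the tax, sellers need 57 more per unit: 210 - 4Q = 24 + 2Q + 57, so Q_t = 21.5. Buyers pay P_b = 124; sellers receive P_s = P_b - 57 = 67.
Consumers lose the trapezoid between P* and P_b out to Q_t plus the triangle from Q_t to Q*: change in CS = 924.5 - 1922 = -997.5.

-997.50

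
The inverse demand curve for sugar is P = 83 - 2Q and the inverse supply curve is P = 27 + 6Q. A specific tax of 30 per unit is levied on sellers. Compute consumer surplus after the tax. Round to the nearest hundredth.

Without the tax, 83 - 2Q = 27 + 6Q so Q* = 7 and P* = 69.
With the tax, sellers need 30 more per unit: 83 - 2Q = 27 + 6Q + 30, so Q_t = 3.25. Buyers pay P_b = 76.5; sellers receive P_s = P_b - 30 = 46.5.
CS = (1/2)(Q_t)(83 - P_b) = (1/2)(3.25)(6.5) = 10.5625.

10.56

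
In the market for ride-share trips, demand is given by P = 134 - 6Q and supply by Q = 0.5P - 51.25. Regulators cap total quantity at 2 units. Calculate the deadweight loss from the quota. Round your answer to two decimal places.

Rewriting supply in inverse form: P = 102.5 + 2Q.
Without the quota, 134 - 6Q = 102.5 + 2Q gives Q* = 3.9375.
At Q = 2 the demand price is 134 - 6(2) = 122 and the supply price is 102.5 + 2(2) = 106.5.
DWL = (1/2)(gap between curves at 2) x (Q* - 2) = (1/2)(15.5)(1.9375) = 15.0156.

15.02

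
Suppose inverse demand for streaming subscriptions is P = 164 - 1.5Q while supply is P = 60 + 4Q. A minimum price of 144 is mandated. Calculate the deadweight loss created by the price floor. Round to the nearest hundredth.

85.49

Free-market equilibrium: 164 - 1.5Q = 60 + 4Q gives Q* = 18.9091, P* = 135.6364.
At the floor price 144, quantity demanded is (164 - 144)/1.5 = 13.3333; demand is the short side, so Q = 13.3333 trades at P = 144.
The lost-trades triangle has base Q* - 13.3333 = 5.5758 and height equal to the gap between the curves at Q = 13.3333, which is 144 - 113.3333 = 30.6667. DWL = (1/2)(5.5758)(30.6667) = 85.4949.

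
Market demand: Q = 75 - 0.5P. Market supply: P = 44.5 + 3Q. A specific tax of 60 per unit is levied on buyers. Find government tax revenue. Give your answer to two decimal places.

546.00

Rewriting demand in inverse form: P = 150 - 2Q.
Pre-tax equilibrium: 150 - 2Q = 44.5 + 3Q gives Q* = 21.1, P* = 107.8.
A tax on buyers shifts demand down by 60: (150 - 60) - 2Q = 44.5 + 3Q, so Q_t = 9.1. Buyers pay P_b = 131.8; sellers receive P_s = P_b - 60 = 71.8.
Tax revenue = t x Q_t = 60 x 9.1 = 546.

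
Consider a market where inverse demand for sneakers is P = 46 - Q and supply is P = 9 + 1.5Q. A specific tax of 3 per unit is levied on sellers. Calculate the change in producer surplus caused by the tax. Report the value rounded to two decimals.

-25.56

Pre-tax equilibrium: 46 - Q = 9 + 1.5Q gives Q* = 14.8, P* = 31.2.
A tax on sellers shifts supply up by 3: 46 - Q = 9 + 1.5Q + 3, so Q_t = 13.6. Buyers pay P_b = 32.4; sellers receive P_s = P_b - 3 = 29.4.
Producers lose the trapezoid between P_s and P* out to Q_t plus the triangle from Q_t to Q*: change in PS = 138.72 - 164.28 = -25.56.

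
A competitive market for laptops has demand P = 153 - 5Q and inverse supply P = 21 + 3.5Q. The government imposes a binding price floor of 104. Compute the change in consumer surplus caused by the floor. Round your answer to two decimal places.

-362.81

Free-market equilibrium: 153 - 5Q = 21 + 3.5Q gives Q* = 15.5294, P* = 75.3529.
At P = 104, buyers demand (153 - 104)/5 = 9.8 while sellers would supply more, so the quantity traded is 9.8 at price 104.
CS goes from (1/2)(15.5294)(77.6471) = 602.9066 to 240.1 (computed as (153 - 104)(9.8) - (1/2)(5)(9.8)^2), a change of -362.8066.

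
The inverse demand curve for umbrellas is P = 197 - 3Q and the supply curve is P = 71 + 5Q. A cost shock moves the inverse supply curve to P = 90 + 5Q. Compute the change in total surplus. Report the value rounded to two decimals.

Initial equilibrium: Q_0 = 15.75, P_0 = 149.75; CS_0 = (1/2)(15.75)(47.25) = 372.0938, PS_0 = (1/2)(15.75)(78.75) = 620.1562.
New equilibrium: 197 - 3Q = 90 + 5Q gives Q_1 = 13.375, P_1 = 156.875; CS_1 = 268.3359, PS_1 = 447.2266.
Change in total surplus = (268.3359 + 447.2266) - (372.0938 + 620.1562) = -276.6875.

-276.69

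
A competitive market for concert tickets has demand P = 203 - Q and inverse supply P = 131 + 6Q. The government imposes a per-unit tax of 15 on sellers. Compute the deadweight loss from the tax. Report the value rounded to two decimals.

16.07

Pre-tax equilibrium: 203 - Q = 131 + 6Q gives Q* = 10.2857, P* = 192.7143.
With the tax, sellers need 15 more per unit: 203 - Q = 131 + 6Q + 15, so Q_t = 8.1429. Buyers pay P_b = 194.8571; sellers receive P_s = P_b - 15 = 179.8571.
The welfare triangle lost has base Q* - Q_t = 2.1429 and height t = 15, so DWL = (1/2)(2.1429)(15) = 16.0714.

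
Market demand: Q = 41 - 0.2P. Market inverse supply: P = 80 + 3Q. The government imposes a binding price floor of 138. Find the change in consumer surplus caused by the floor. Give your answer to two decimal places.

-161.45

Rewriting demand in inverse form: P = 205 - 5Q.
Free-market equilibrium: 205 - 5Q = 80 + 3Q gives Q* = 15.625, P* = 126.875.
At P = 138, buyers demand (205 - 138)/5 = 13.4 while sellers would supply more, so the quantity traded is 13.4 at price 138.
CS goes from (1/2)(15.625)(78.125) = 610.3516 to 448.9 (computed as (205 - 138)(13.4) - (1/2)(5)(13.4)^2), a change of -161.4516.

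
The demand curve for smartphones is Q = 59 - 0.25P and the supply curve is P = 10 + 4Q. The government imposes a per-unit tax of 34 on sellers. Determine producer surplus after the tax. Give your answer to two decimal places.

1152.00

Rewriting demand in inverse form: P = 236 - 4Q.
Without the tax, 236 - 4Q = 10 + 4Q so Q* = 28.25 and P* = 123.
A tax on sellers shifts supply up by 34: 236 - 4Q = 10 + 4Q + 34, so Q_t = 24. Buyers pay P_b = 140; sellers receive P_s = P_b - 34 = 106.
PS = (1/2)(Q_t)(P_s - 10) = (1/2)(24)(96) = 1152.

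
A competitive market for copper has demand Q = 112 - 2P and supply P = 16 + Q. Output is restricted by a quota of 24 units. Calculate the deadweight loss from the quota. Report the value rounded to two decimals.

5.33

Rewriting demand in inverse form: P = 56 - 0.5Q.
Without the quota, 56 - 0.5Q = 16 + Q gives Q* = 26.6667.
At Q = 24 the demand price is 56 - 0.5(24) = 44 and the supply price is 16 + (24) = 40.
DWL = (1/2)(gap between curves at 24) x (Q* - 24) = (1/2)(4)(2.6667) = 5.3333.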